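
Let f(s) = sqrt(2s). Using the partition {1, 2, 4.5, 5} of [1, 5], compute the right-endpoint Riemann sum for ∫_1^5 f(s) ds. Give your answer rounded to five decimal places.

11.08114

Subinterval widths: 1, 2.5, 0.5.
Right endpoints: 2, 4.5, 5.
f(2) ≈ 2.00000, f(4.5) ≈ 3.00000, f(5) ≈ 3.16228.
Sum = Σ Δs_i · f(s_i).
Sum ≈ 11.08114.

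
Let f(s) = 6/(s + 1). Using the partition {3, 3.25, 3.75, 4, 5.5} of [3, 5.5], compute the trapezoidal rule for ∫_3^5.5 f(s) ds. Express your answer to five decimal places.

Subinterval widths: 0.25, 0.5, 0.25, 1.5.
f(3) = 1.5, f(3.25) = 24/17, f(3.75) = 24/19, f(4) = 1.2, f(5.5) = 12/13.
On each subinterval the trapezoid contributes (Δs_i/2)·[f(s_{i-1}) + f(s_i)].
Sum ≈ 2.93290.

2.93290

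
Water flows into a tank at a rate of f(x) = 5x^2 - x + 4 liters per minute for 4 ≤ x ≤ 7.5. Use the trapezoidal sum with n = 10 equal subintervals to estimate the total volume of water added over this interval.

Δx = (7.5 − 4)/10 = 0.35.
f(4) = 80, f(4.35) = 94.2625, f(4.7) = 109.75, f(5.05) = 126.4625, f(5.4) = 144.4, f(5.75) = 163.5625, f(6.1) = 183.95, f(6.45) = 205.5625, f(6.8) = 228.4, f(7.15) = 252.4625, f(7.5) = 277.75.
T_10 = (Δx/2)·[f(x_0) + 2f(x_1) + ... + 2f(x_{9}) + f(x_10)].
Sum = 590.690625.

590.690625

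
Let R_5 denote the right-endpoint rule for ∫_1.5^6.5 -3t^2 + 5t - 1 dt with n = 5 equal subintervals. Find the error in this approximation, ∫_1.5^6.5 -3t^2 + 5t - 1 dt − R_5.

Exact integral: ∫_1.5^6.5 f(t) dt = -176.25.
R_5 = -226.25.
Error = -176.25 − (-226.25) = 50.

50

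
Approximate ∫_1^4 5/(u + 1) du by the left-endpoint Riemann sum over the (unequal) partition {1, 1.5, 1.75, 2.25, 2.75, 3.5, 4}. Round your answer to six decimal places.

Subinterval widths: 0.5, 0.25, 0.5, 0.5, 0.75, 0.5.
Left endpoints: 1, 1.5, 1.75, 2.25, 2.75, 3.5.
f(1) = 2.5, f(1.5) = 2, f(1.75) = 20/11, f(2.25) = 20/13, f(2.75) = 4/3, f(3.5) = 10/9.
Sum = Σ Δu_i · f(u_i).
Sum ≈ 4.983877.

4.983877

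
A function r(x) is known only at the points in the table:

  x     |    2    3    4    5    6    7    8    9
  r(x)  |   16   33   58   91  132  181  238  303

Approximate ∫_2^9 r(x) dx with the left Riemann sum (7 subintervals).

749

Δx = 1.
Sum = 1·[16 + 33 + 58 + 91 + 132 + 181 + 238] = 749.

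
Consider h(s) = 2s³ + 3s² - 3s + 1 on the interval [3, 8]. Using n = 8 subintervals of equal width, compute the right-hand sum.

2776.71875

Δs = (8 − 3)/8 = 0.625.
Right endpoints: 3.625, 4.25, 4.875, 5.5, 6.125, 6.75, 7.375, 8.
h(3.625) = 124.81640625, h(4.25) = 195.96875, h(4.875) = 289.38671875, h(5.5) = 408, h(6.125) = 554.73828125, h(6.75) = 732.53125, h(7.375) = 944.30859375, h(8) = 1193.
Sum = Δs · [h(3.625) + h(4.25) + h(4.875) + ...].
Sum = 2776.71875.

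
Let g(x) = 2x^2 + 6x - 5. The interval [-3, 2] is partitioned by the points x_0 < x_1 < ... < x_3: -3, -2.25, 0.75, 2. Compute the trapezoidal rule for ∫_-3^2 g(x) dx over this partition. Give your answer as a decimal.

Subinterval widths: 0.75, 3, 1.25.
g(-3) = -5, g(-2.25) = -8.375, g(0.75) = 0.625, g(2) = 15.
On each subinterval the trapezoid contributes (Δx_i/2)·[g(x_{i-1}) + g(x_i)].
Sum = -6.875.

-6.875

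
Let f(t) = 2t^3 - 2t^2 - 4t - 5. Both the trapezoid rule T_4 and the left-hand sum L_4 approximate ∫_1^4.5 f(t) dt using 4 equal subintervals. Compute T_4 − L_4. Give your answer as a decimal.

55.890625

T_4 ≈ 94.9238281.
L_4 ≈ 39.0332031.
T_4 − L_4 = 55.890625.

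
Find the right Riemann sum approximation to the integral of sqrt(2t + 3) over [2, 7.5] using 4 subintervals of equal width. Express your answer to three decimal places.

20.358

Δt = (7.5 − 2)/4 = 1.375.
Right endpoints: 3.375, 4.75, 6.125, 7.5.
f(3.375) ≈ 3.122, f(4.75) ≈ 3.536, f(6.125) ≈ 3.905, f(7.5) ≈ 4.243.
Sum = Δt · [f(3.375) + f(4.75) + f(6.125) + f(7.5)].
Sum ≈ 20.358.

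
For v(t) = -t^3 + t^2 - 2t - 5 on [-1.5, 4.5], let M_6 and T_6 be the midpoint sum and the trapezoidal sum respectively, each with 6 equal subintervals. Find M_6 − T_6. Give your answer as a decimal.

M_6 = -116.
T_6 = -121.25.
M_6 − T_6 = 5.25.

5.25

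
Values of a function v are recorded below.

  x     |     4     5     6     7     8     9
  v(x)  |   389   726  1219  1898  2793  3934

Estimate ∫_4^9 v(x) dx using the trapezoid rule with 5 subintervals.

8797.5

Δx = 1.
T_5 = (1/2)·[389 + 2·726 + 2·1219 + 2·1898 + 2·2793 + 3934] = 8797.5.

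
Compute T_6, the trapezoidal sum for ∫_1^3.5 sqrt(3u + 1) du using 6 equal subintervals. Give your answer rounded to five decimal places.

Δu = (3.5 − 1)/6 = 5/12.
f(1) ≈ 2.00000, f(17/12) ≈ 2.29129, f(11/6) ≈ 2.54951, f(2.25) ≈ 2.78388, f(8/3) ≈ 3.00000, f(37/12) ≈ 3.20156, f(3.5) ≈ 3.39116.
T_6 = (Δu/2)·[f(u_0) + 2f(u_1) + ... + 2f(u_{5}) + f(u_6)].
Sum ≈ 6.88409.

6.88409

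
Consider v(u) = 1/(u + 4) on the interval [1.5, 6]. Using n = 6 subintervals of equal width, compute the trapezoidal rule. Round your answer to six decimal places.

0.598915

Δu = (6 − 1.5)/6 = 0.75.
v(1.5) = 2/11, v(2.25) = 0.16, v(3) = 1/7, v(3.75) = 4/31, v(4.5) = 2/17, v(5.25) = 4/37, v(6) = 0.1.
T_6 = (Δu/2)·[v(u_0) + 2v(u_1) + ... + 2v(u_{5}) + v(u_6)].
Sum ≈ 0.598915.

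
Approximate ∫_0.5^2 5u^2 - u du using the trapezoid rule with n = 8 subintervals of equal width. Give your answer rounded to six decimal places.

Δu = (2 − 0.5)/8 = 0.1875.
f(0.5) = 0.75, f(0.6875) = 1.67578125, f(0.875) = 2.953125, f(1.0625) = 4.58203125, f(1.25) = 6.5625, f(1.4375) = 8.89453125, f(1.625) = 11.578125, f(1.8125) = 14.61328125, f(2) = 18.
T_8 = (Δu/2)·[f(u_0) + 2f(u_1) + ... + 2f(u_{7}) + f(u_8)].
Sum ≈ 11.293945.

11.293945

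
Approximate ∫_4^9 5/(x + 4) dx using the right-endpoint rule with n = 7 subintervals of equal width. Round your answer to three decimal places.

Δx = (9 − 4)/7 = 5/7.
Right endpoints: 33/7, 38/7, 43/7, 48/7, 53/7, 58/7, 9.
f(33/7) = 35/61, f(38/7) = 35/66, f(43/7) = 35/71, f(48/7) = 35/76, f(53/7) = 35/81, f(58/7) = 35/86, f(9) = 5/13.
Sum = Δx · [f(33/7) + f(38/7) + f(43/7) + ...].
Sum ≈ 2.344.

2.344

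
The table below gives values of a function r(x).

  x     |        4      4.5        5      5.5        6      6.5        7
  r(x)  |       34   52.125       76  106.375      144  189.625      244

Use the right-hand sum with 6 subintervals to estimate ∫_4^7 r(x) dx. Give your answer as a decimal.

Δx = 0.5.
Sum = 0.5·[52.125 + 76 + 106.375 + 144 + 189.625 + 244] = 406.0625.

406.0625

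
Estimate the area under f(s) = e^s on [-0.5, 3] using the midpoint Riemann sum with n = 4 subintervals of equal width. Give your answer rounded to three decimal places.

18.871

Δs = (3 − (-0.5))/4 = 0.875.
Midpoints: -0.0625, 0.8125, 1.6875, 2.5625.
f(-0.0625) ≈ 0.939, f(0.8125) ≈ 2.254, f(1.6875) ≈ 5.406, f(2.5625) ≈ 12.968.
Sum = Δs · [f(-0.0625) + f(0.8125) + f(1.6875) + f(2.5625)].
Sum ≈ 18.871.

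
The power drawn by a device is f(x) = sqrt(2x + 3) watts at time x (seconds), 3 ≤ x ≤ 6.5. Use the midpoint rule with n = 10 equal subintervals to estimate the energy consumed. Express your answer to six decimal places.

12.333759

Δx = (6.5 − 3)/10 = 0.35.
Midpoints: 3.175, 3.525, 3.875, 4.225, 4.575, 4.925, 5.275, 5.625, 5.975, 6.325.
f(3.175) ≈ 3.057777, f(3.525) ≈ 3.170173, f(3.875) ≈ 3.278719, f(4.225) ≈ 3.383785, f(4.575) ≈ 3.485685, f(4.925) ≈ 3.584690, f(5.275) ≈ 3.681032, f(5.625) ≈ 3.774917, f(5.975) ≈ 3.866523, f(6.325) ≈ 3.956008.
Sum = Δx · [f(3.175) + f(3.525) + f(3.875) + ...].
Sum ≈ 12.333759.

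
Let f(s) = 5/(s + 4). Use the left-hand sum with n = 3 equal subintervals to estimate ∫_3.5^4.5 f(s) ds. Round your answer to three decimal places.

Δs = (4.5 − 3.5)/3 = 1/3.
Left endpoints: 3.5, 23/6, 25/6.
f(3.5) = 2/3, f(23/6) = 30/47, f(25/6) = 30/49.
Sum = Δs · [f(3.5) + f(23/6) + f(25/6)].
Sum ≈ 0.639.

0.639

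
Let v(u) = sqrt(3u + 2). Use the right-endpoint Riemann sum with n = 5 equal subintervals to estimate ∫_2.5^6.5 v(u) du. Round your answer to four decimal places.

16.2599

Δu = (6.5 − 2.5)/5 = 0.8.
Right endpoints: 3.3, 4.1, 4.9, 5.7, 6.5.
v(3.3) ≈ 3.4496, v(4.1) ≈ 3.7815, v(4.9) ≈ 4.0866, v(5.7) ≈ 4.3704, v(6.5) ≈ 4.6368.
Sum = Δu · [v(3.3) + v(4.1) + v(4.9) + v(5.7) + v(6.5)].
Sum ≈ 16.2599.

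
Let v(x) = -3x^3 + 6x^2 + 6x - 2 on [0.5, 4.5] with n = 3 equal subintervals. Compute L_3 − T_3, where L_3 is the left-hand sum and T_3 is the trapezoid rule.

L_3 ≈ -7.055556.
T_3 ≈ -93.055556.
L_3 − T_3 = 86.

86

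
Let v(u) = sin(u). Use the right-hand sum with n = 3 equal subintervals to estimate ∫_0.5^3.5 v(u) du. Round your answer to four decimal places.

Δu = (3.5 − 0.5)/3 = 1.
Right endpoints: 1.5, 2.5, 3.5.
v(1.5) ≈ 0.9975, v(2.5) ≈ 0.5985, v(3.5) ≈ -0.3508.
Sum = Δu · [v(1.5) + v(2.5) + v(3.5)].
Sum ≈ 1.2452.

1.2452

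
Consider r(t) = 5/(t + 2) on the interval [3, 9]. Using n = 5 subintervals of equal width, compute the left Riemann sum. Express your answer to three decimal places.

4.288

Δt = (9 − 3)/5 = 1.2.
Left endpoints: 3, 4.2, 5.4, 6.6, 7.8.
r(3) = 1, r(4.2) = 25/31, r(5.4) = 25/37, r(6.6) = 25/43, r(7.8) = 25/49.
Sum = Δt · [r(3) + r(4.2) + r(5.4) + r(6.6) + r(7.8)].
Sum ≈ 4.288.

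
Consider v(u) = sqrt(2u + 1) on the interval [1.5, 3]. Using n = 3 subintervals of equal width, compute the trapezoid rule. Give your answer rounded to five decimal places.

3.50422

Δu = (3 − 1.5)/3 = 0.5.
v(1.5) ≈ 2.00000, v(2) ≈ 2.23607, v(2.5) ≈ 2.44949, v(3) ≈ 2.64575.
T_3 = (Δu/2)·[v(u_0) + 2v(u_1) + 2v(u_2) + v(u_3)].
Sum ≈ 3.50422.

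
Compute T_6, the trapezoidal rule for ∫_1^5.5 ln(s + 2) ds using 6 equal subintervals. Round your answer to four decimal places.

7.3066

Δs = (5.5 − 1)/6 = 0.75.
f(1) ≈ 1.0986, f(1.75) ≈ 1.3218, f(2.5) ≈ 1.5041, f(3.25) ≈ 1.6582, f(4) ≈ 1.7918, f(4.75) ≈ 1.9095, f(5.5) ≈ 2.0149.
T_6 = (Δs/2)·[f(s_0) + 2f(s_1) + ... + 2f(s_{5}) + f(s_6)].
Sum ≈ 7.3066.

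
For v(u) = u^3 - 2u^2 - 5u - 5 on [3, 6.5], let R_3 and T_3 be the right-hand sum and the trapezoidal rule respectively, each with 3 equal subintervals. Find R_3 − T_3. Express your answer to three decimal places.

95.448

R_3 ≈ 265.48148.
T_3 ≈ 170.03356.
R_3 − T_3 ≈ 95.448.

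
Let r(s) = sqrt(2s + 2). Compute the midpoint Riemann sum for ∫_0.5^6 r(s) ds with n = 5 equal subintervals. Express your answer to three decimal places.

Δs = (6 − 0.5)/5 = 1.1.
Midpoints: 1.05, 2.15, 3.25, 4.35, 5.45.
r(1.05) ≈ 2.025, r(2.15) ≈ 2.510, r(3.25) ≈ 2.915, r(4.35) ≈ 3.271, r(5.45) ≈ 3.592.
Sum = Δs · [r(1.05) + r(2.15) + r(3.25) + r(4.35) + r(5.45)].
Sum ≈ 15.744.

15.744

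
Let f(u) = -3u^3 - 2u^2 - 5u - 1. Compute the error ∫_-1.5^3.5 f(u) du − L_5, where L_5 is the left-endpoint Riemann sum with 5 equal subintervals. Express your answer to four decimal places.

Exact integral: ∫_-1.5^3.5 f(u) du ≈ -169.583333.
L_5 = -86.875.
Error ≈ -169.583333 − (-86.875) ≈ -82.7083.

-82.7083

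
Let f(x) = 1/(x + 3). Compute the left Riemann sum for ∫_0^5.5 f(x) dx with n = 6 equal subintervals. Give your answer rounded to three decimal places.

1.147

Δx = (5.5 − 0)/6 = 11/12.
Left endpoints: 0, 11/12, 11/6, 2.75, 11/3, 55/12.
f(0) = 1/3, f(11/12) = 12/47, f(11/6) = 6/29, f(2.75) = 4/23, f(11/3) = 0.15, f(55/12) = 12/91.
Sum = Δx · [f(0) + f(11/12) + f(11/6) + ...].
Sum ≈ 1.147.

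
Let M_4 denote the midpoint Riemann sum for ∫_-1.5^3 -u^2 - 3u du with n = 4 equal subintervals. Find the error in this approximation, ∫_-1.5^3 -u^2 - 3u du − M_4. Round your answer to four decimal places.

Exact integral: ∫_-1.5^3 f(u) du = -20.25.
M_4 ≈ -19.775391.
Error ≈ -20.25 − (-19.775391) ≈ -0.4746.

-0.4746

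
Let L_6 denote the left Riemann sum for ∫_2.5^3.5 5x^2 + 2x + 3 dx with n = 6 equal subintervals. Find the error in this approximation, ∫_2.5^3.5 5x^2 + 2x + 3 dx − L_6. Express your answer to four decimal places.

2.6435

Exact integral: ∫_2.5^3.5 f(x) dx ≈ 54.416667.
L_6 ≈ 51.773148.
Error ≈ 54.416667 − 51.773148 ≈ 2.6435.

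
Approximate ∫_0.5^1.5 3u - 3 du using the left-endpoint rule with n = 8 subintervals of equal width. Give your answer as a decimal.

Δu = (1.5 − 0.5)/8 = 0.125.
Left endpoints: 0.5, 0.625, 0.75, 0.875, 1, 1.125, 1.25, 1.375.
f(0.5) = -1.5, f(0.625) = -1.125, f(0.75) = -0.75, f(0.875) = -0.375, f(1) = 0, f(1.125) = 0.375, f(1.25) = 0.75, f(1.375) = 1.125.
Sum = Δu · [f(0.5) + f(0.625) + f(0.75) + ...].
Sum = -0.1875.

-0.1875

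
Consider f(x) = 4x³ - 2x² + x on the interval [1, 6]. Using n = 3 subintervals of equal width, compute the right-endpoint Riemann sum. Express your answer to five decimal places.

Δx = (6 − 1)/3 = 5/3.
Right endpoints: 8/3, 13/3, 6.
f(8/3) = 1736/27, f(13/3) = 7891/27, f(6) = 798.
Sum = Δx · [f(8/3) + f(13/3) + f(6)].
Sum ≈ 1924.25926.

1924.25926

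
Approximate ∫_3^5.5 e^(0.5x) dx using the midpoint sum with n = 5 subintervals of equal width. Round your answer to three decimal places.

Δx = (5.5 − 3)/5 = 0.5.
Midpoints: 3.25, 3.75, 4.25, 4.75, 5.25.
f(3.25) ≈ 5.078, f(3.75) ≈ 6.521, f(4.25) ≈ 8.373, f(4.75) ≈ 10.751, f(5.25) ≈ 13.805.
Sum = Δx · [f(3.25) + f(3.75) + f(4.25) + f(4.75) + f(5.25)].
Sum ≈ 22.264.

22.264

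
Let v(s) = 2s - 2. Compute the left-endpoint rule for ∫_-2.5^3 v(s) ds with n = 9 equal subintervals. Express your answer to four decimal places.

-11.6111

Δs = (3 − (-2.5))/9 = 11/18.
Left endpoints: -2.5, -17/9, -23/18, -2/3, -1/18, 5/9, 7/6, 16/9, 43/18.
v(-2.5) = -7, v(-17/9) = -52/9, v(-23/18) = -41/9, v(-2/3) = -10/3, v(-1/18) = -19/9, v(5/9) = -8/9, v(7/6) = 1/3, v(16/9) = 14/9, v(43/18) = 25/9.
Sum = Δs · [v(-2.5) + v(-17/9) + v(-23/18) + ...].
Sum ≈ -11.6111.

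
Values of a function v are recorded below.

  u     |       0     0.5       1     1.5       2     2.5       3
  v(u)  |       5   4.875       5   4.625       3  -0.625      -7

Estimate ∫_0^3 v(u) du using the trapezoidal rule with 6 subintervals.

Δu = 0.5.
T_6 = (0.5/2)·[5 + 2·4.875 + 2·5 + 2·4.625 + 2·3 + 2·(-0.625) + (-7)] = 7.9375.

7.9375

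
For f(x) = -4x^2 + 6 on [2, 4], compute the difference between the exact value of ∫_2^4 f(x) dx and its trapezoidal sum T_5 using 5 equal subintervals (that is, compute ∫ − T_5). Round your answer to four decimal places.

Exact integral: ∫_2^4 f(x) dx ≈ -62.666667.
T_5 = -62.88.
Error ≈ -62.666667 − (-62.88) ≈ 0.2133.

0.2133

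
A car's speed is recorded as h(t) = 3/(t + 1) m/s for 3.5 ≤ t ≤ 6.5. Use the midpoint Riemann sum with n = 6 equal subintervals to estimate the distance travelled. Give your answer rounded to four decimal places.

Δt = (6.5 − 3.5)/6 = 0.5.
Midpoints: 3.75, 4.25, 4.75, 5.25, 5.75, 6.25.
h(3.75) = 12/19, h(4.25) = 4/7, h(4.75) = 12/23, h(5.25) = 0.48, h(5.75) = 4/9, h(6.25) = 12/29.
Sum = Δt · [h(3.75) + h(4.25) + h(4.75) + ...].
Sum ≈ 1.5315.

1.5315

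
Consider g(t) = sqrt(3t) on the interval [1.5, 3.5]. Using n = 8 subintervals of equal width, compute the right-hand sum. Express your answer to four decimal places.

5.5782

Δt = (3.5 − 1.5)/8 = 0.25.
Right endpoints: 1.75, 2, 2.25, 2.5, 2.75, 3, 3.25, 3.5.
g(1.75) ≈ 2.2913, g(2) ≈ 2.4495, g(2.25) ≈ 2.5981, g(2.5) ≈ 2.7386, g(2.75) ≈ 2.8723, g(3) ≈ 3.0000, g(3.25) ≈ 3.1225, g(3.5) ≈ 3.2404.
Sum = Δt · [g(1.75) + g(2) + g(2.25) + ...].
Sum ≈ 5.5782.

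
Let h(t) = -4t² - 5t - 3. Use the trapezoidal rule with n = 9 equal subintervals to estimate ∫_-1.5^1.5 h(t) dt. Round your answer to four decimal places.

Δt = (1.5 − (-1.5))/9 = 1/3.
h(-1.5) = -4.5, h(-7/6) = -47/18, h(-5/6) = -29/18, h(-0.5) = -1.5, h(-1/6) = -41/18, h(1/6) = -71/18, h(0.5) = -6.5, h(5/6) = -179/18, h(7/6) = -257/18, h(1.5) = -19.5.
T_9 = (Δt/2)·[h(t_0) + 2h(t_1) + ... + 2h(t_{8}) + h(t_9)].
Sum ≈ -18.2222.

-18.2222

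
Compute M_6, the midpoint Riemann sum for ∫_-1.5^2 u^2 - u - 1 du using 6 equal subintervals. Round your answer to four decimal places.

-0.6826

Δu = (2 − (-1.5))/6 = 7/12.
Midpoints: -29/24, -0.625, -1/24, 13/24, 1.125, 41/24.
f(-29/24) = 961/576, f(-0.625) = 0.015625, f(-1/24) = -551/576, f(13/24) = -719/576, f(1.125) = -0.859375, f(41/24) = 121/576.
Sum = Δu · [f(-29/24) + f(-0.625) + f(-1/24) + ...].
Sum ≈ -0.6826.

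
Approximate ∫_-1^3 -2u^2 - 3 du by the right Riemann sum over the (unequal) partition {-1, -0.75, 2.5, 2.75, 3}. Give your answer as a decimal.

Subinterval widths: 0.25, 3.25, 0.25, 0.25.
Right endpoints: -0.75, 2.5, 2.75, 3.
f(-0.75) = -4.125, f(2.5) = -15.5, f(2.75) = -18.125, f(3) = -21.
Sum = Σ Δu_i · f(u_i).
Sum = -61.1875.

-61.1875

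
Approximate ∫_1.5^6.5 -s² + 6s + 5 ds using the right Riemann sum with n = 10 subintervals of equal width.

Δs = (6.5 − 1.5)/10 = 0.5.
Right endpoints: 2, 2.5, 3, 3.5, 4, 4.5, 5, 5.5, 6, 6.5.
f(2) = 13, f(2.5) = 13.75, f(3) = 14, f(3.5) = 13.75, f(4) = 13, f(4.5) = 11.75, f(5) = 10, f(5.5) = 7.75, f(6) = 5, f(6.5) = 1.75.
Sum = Δs · [f(2) + f(2.5) + f(3) + ...].
Sum = 51.875.

51.875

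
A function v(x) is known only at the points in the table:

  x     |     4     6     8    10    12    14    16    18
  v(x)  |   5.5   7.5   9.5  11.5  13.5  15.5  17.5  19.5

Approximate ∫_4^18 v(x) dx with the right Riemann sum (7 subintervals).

Δx = 2.
Sum = 2·[7.5 + 9.5 + 11.5 + 13.5 + 15.5 + 17.5 + 19.5] = 189.

189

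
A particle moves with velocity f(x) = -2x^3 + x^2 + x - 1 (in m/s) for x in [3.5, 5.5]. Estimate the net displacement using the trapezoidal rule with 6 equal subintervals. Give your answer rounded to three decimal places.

-335.296

Δx = (5.5 − 3.5)/6 = 1/3.
f(3.5) = -71, f(23/6) = -5137/54, f(25/6) = -3352/27, f(4.5) = -158.5, f(29/6) = -5363/27, f(31/6) = -13229/54, f(5.5) = -298.
T_6 = (Δx/2)·[f(x_0) + 2f(x_1) + ... + 2f(x_{5}) + f(x_6)].
Sum ≈ -335.296.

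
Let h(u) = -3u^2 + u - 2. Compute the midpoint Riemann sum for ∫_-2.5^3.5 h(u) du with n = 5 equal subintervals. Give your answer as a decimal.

-65.34

Δu = (3.5 − (-2.5))/5 = 1.2.
Midpoints: -1.9, -0.7, 0.5, 1.7, 2.9.
h(-1.9) = -14.73, h(-0.7) = -4.17, h(0.5) = -2.25, h(1.7) = -8.97, h(2.9) = -24.33.
Sum = Δu · [h(-1.9) + h(-0.7) + h(0.5) + h(1.7) + h(2.9)].
Sum = -65.34.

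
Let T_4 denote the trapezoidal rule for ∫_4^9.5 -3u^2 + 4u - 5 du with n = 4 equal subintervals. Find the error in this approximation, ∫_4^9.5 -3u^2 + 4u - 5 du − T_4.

5.19921875

Exact integral: ∫_4^9.5 f(u) du = -672.375.
T_4 = -677.57421875.
Error = -672.375 − (-677.57421875) = 5.19921875.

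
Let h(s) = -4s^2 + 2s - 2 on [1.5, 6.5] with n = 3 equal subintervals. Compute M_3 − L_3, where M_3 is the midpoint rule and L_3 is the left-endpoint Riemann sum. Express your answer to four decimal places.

-111.1111

M_3 ≈ -327.037037.
L_3 ≈ -215.925926.
M_3 − L_3 ≈ -111.1111.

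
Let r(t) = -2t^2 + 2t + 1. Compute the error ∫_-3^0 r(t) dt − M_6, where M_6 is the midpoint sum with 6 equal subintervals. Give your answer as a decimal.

-0.125

Exact integral: ∫_-3^0 r(t) dt = -24.
M_6 = -23.875.
Error = -24 − (-23.875) = -0.125.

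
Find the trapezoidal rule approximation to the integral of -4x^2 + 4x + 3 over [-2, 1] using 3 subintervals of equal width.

Δx = (1 − (-2))/3 = 1.
f(-2) = -21, f(-1) = -5, f(0) = 3, f(1) = 3.
T_3 = (Δx/2)·[f(x_0) + 2f(x_1) + 2f(x_2) + f(x_3)].
Sum = -11.

-11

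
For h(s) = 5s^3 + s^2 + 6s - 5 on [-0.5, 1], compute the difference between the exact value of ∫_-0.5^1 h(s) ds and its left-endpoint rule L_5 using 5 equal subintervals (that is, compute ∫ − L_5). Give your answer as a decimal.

Exact integral: ∫_-0.5^1 h(s) ds = -3.703125.
L_5 = -5.9025.
Error = -3.703125 − (-5.9025) = 2.199375.

2.199375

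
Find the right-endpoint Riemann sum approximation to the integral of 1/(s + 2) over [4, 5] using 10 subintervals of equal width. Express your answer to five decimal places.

0.15297

Δs = (5 − 4)/10 = 0.1.
Right endpoints: 4.1, 4.2, 4.3, 4.4, 4.5, 4.6, 4.7, 4.8, 4.9, 5.
f(4.1) = 10/61, f(4.2) = 5/31, f(4.3) = 10/63, f(4.4) = 0.15625, f(4.5) = 2/13, f(4.6) = 5/33, f(4.7) = 10/67, f(4.8) = 5/34, f(4.9) = 10/69, f(5) = 1/7.
Sum = Δs · [f(4.1) + f(4.2) + f(4.3) + ...].
Sum ≈ 0.15297.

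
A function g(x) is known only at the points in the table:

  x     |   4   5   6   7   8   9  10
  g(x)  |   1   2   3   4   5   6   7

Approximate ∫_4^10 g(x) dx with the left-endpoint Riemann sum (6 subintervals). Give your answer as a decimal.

21

Δx = 1.
Sum = 1·[1 + 2 + 3 + 4 + 5 + 6] = 21.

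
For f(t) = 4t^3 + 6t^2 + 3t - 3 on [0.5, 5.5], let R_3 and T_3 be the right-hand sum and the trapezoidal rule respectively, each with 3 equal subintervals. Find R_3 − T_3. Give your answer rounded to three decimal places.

R_3 ≈ 2091.38889.
T_3 ≈ 1374.72222.
R_3 − T_3 ≈ 716.667.

716.667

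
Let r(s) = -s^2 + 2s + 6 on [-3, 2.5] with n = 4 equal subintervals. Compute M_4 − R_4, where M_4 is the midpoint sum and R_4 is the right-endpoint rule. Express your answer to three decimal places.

M_4 ≈ 16.90820.
R_4 = 23.76171875.
M_4 − R_4 ≈ -6.854.

-6.854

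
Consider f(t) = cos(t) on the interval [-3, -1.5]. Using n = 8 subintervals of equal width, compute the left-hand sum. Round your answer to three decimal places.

Δt = (-1.5 − (-3))/8 = 0.1875.
Left endpoints: -3, -2.8125, -2.625, -2.4375, -2.25, -2.0625, -1.875, -1.6875.
f(-3) ≈ -0.990, f(-2.8125) ≈ -0.946, f(-2.625) ≈ -0.870, f(-2.4375) ≈ -0.762, f(-2.25) ≈ -0.628, f(-2.0625) ≈ -0.472, f(-1.875) ≈ -0.300, f(-1.6875) ≈ -0.116.
Sum = Δt · [f(-3) + f(-2.8125) + f(-2.625) + ...].
Sum ≈ -0.953.

-0.953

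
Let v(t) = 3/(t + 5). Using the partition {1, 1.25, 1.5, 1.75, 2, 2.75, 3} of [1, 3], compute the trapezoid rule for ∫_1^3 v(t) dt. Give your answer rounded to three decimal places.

0.864

Subinterval widths: 0.25, 0.25, 0.25, 0.25, 0.75, 0.25.
v(1) = 0.5, v(1.25) = 0.48, v(1.5) = 6/13, v(1.75) = 4/9, v(2) = 3/7, v(2.75) = 12/31, v(3) = 0.375.
On each subinterval the trapezoid contributes (Δt_i/2)·[v(t_{i-1}) + v(t_i)].
Sum ≈ 0.864.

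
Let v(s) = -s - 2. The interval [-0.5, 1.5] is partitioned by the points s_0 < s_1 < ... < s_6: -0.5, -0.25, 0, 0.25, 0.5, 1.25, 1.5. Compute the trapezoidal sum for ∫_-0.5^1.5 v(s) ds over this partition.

Subinterval widths: 0.25, 0.25, 0.25, 0.25, 0.75, 0.25.
v(-0.5) = -1.5, v(-0.25) = -1.75, v(0) = -2, v(0.25) = -2.25, v(0.5) = -2.5, v(1.25) = -3.25, v(1.5) = -3.5.
On each subinterval the trapezoid contributes (Δs_i/2)·[v(s_{i-1}) + v(s_i)].
Sum = -5.

-5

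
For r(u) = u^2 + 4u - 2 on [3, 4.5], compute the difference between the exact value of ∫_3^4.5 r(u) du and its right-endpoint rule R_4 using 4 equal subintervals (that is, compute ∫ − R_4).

-3.26953125

Exact integral: ∫_3^4.5 r(u) du = 40.875.
R_4 = 44.14453125.
Error = 40.875 − 44.14453125 = -3.26953125.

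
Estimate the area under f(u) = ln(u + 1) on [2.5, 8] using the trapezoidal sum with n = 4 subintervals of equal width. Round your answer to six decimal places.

9.863051

Δu = (8 − 2.5)/4 = 1.375.
f(2.5) ≈ 1.252763, f(3.875) ≈ 1.584120, f(5.25) ≈ 1.832581, f(6.625) ≈ 2.031432, f(8) ≈ 2.197225.
T_4 = (Δu/2)·[f(u_0) + 2f(u_1) + 2f(u_2) + 2f(u_3) + f(u_4)].
Sum ≈ 9.863051.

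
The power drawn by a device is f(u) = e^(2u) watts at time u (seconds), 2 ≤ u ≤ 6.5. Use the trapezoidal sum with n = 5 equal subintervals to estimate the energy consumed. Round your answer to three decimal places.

Δu = (6.5 − 2)/5 = 0.9.
f(2) ≈ 54.598, f(2.9) ≈ 330.300, f(3.8) ≈ 1998.196, f(4.7) ≈ 12088.381, f(5.6) ≈ 73130.442, f(6.5) ≈ 442413.392.
T_5 = (Δu/2)·[f(u_0) + 2f(u_1) + ... + 2f(u_{4}) + f(u_5)].
Sum ≈ 277903.182.

277903.182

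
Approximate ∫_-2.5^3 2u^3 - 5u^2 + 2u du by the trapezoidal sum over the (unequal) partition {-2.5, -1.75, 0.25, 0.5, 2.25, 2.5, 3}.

Subinterval widths: 0.75, 2, 0.25, 1.75, 0.25, 0.5.
f(-2.5) = -67.5, f(-1.75) = -29.53125, f(0.25) = 0.21875, f(0.5) = 0, f(2.25) = 1.96875, f(2.5) = 5, f(3) = 15.
On each subinterval the trapezoid contributes (Δu_i/2)·[f(u_{i-1}) + f(u_i)].
Sum = -58.078125.

-58.078125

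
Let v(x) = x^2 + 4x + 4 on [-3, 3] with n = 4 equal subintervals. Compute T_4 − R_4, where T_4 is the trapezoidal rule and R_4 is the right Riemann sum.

-18

T_4 = 44.25.
R_4 = 62.25.
T_4 − R_4 = -18.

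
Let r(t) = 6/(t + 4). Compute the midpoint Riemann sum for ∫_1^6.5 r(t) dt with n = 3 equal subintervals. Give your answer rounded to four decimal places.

4.4263

Δt = (6.5 − 1)/3 = 11/6.
Midpoints: 23/12, 3.75, 67/12.
r(23/12) = 72/71, r(3.75) = 24/31, r(67/12) = 72/115.
Sum = Δt · [r(23/12) + r(3.75) + r(67/12)].
Sum ≈ 4.4263.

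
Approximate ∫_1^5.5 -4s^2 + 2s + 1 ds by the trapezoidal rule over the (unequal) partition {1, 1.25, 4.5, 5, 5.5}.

-209.8125

Subinterval widths: 0.25, 3.25, 0.5, 0.5.
f(1) = -1, f(1.25) = -2.75, f(4.5) = -71, f(5) = -89, f(5.5) = -109.
On each subinterval the trapezoid contributes (Δs_i/2)·[f(s_{i-1}) + f(s_i)].
Sum = -209.8125.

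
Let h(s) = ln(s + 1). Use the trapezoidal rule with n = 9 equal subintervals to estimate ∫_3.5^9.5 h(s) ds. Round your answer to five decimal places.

Δs = (9.5 − 3.5)/9 = 2/3.
h(3.5) ≈ 1.50408, h(25/6) ≈ 1.64223, h(29/6) ≈ 1.76359, h(5.5) ≈ 1.87180, h(37/6) ≈ 1.96944, h(41/6) ≈ 2.05839, h(7.5) ≈ 2.14007, h(49/6) ≈ 2.21557, h(53/6) ≈ 2.28578, h(9.5) ≈ 2.35138.
T_9 = (Δs/2)·[h(s_0) + 2h(s_1) + ... + 2h(s_{8}) + h(s_9)].
Sum ≈ 11.91639.

11.91639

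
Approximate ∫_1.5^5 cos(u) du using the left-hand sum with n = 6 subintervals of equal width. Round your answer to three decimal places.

-1.963

Δu = (5 − 1.5)/6 = 7/12.
Left endpoints: 1.5, 25/12, 8/3, 3.25, 23/6, 53/12.
f(1.5) ≈ 0.071, f(25/12) ≈ -0.490, f(8/3) ≈ -0.889, f(3.25) ≈ -0.994, f(23/6) ≈ -0.770, f(53/12) ≈ -0.291.
Sum = Δu · [f(1.5) + f(25/12) + f(8/3) + ...].
Sum ≈ -1.963.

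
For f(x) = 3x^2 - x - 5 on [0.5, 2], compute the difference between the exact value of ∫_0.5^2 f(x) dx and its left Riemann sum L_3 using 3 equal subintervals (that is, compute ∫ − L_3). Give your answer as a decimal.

Exact integral: ∫_0.5^2 f(x) dx = -1.5.
L_3 = -3.75.
Error = -1.5 − (-3.75) = 2.25.

2.25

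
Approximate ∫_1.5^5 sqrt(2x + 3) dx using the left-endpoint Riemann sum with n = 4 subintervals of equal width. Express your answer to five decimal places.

10.21097

Δx = (5 − 1.5)/4 = 0.875.
Left endpoints: 1.5, 2.375, 3.25, 4.125.
f(1.5) ≈ 2.44949, f(2.375) ≈ 2.78388, f(3.25) ≈ 3.08221, f(4.125) ≈ 3.35410.
Sum = Δx · [f(1.5) + f(2.375) + f(3.25) + f(4.125)].
Sum ≈ 10.21097.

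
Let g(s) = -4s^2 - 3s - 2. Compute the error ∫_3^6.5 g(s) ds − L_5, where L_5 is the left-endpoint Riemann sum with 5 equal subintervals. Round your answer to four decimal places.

Exact integral: ∫_3^6.5 g(s) ds ≈ -387.041667.
L_5 = -337.96.
Error ≈ -387.041667 − (-337.96) ≈ -49.0817.

-49.0817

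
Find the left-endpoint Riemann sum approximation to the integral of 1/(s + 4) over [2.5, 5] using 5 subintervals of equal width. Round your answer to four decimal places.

0.3363

Δs = (5 − 2.5)/5 = 0.5.
Left endpoints: 2.5, 3, 3.5, 4, 4.5.
f(2.5) = 2/13, f(3) = 1/7, f(3.5) = 2/15, f(4) = 0.125, f(4.5) = 2/17.
Sum = Δs · [f(2.5) + f(3) + f(3.5) + f(4) + f(4.5)].
Sum ≈ 0.3363.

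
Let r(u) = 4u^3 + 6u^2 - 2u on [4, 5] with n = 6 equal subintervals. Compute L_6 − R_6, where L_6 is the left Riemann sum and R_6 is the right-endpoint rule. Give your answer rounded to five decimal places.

-49.33333

L_6 ≈ 457.6111111.
R_6 ≈ 506.9444444.
L_6 − R_6 ≈ -49.33333.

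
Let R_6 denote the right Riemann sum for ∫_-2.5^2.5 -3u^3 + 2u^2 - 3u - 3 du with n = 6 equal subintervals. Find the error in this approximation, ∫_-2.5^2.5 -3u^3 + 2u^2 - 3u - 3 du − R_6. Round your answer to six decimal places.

44.155093

Exact integral: ∫_-2.5^2.5 f(u) du ≈ 5.83333333.
R_6 ≈ -38.32175926.
Error ≈ 5.83333333 − (-38.32175926) ≈ 44.155093.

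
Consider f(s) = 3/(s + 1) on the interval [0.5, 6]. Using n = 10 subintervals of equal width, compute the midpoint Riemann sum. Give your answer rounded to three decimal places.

Δs = (6 − 0.5)/10 = 0.55.
Midpoints: 0.775, 1.325, 1.875, 2.425, 2.975, 3.525, 4.075, 4.625, 5.175, 5.725.
f(0.775) = 120/71, f(1.325) = 40/31, f(1.875) = 24/23, f(2.425) = 120/137, f(2.975) = 40/53, f(3.525) = 120/181, f(4.075) = 120/203, f(4.625) = 8/15, f(5.175) = 120/247, f(5.725) = 120/269.
Sum = Δs · [f(0.775) + f(1.325) + f(1.875) + ...].
Sum ≈ 4.606.

4.606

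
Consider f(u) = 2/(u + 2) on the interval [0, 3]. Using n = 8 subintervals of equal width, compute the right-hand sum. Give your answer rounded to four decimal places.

Δu = (3 − 0)/8 = 0.375.
Right endpoints: 0.375, 0.75, 1.125, 1.5, 1.875, 2.25, 2.625, 3.
f(0.375) = 16/19, f(0.75) = 8/11, f(1.125) = 0.64, f(1.5) = 4/7, f(1.875) = 16/31, f(2.25) = 8/17, f(2.625) = 16/37, f(3) = 0.4.
Sum = Δu · [f(0.375) + f(0.75) + f(1.125) + ...].
Sum ≈ 1.7250.

1.7250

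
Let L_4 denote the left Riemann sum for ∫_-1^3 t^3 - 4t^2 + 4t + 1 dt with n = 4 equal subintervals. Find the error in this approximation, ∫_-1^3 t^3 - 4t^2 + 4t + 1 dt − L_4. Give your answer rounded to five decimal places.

Exact integral: ∫_-1^3 f(t) dt ≈ 2.6666667.
L_4 = -4.
Error ≈ 2.6666667 − (-4) ≈ 6.66667.

6.66667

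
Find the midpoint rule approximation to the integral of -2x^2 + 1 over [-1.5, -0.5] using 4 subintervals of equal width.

-1.15625

Δx = (-0.5 − (-1.5))/4 = 0.25.
Midpoints: -1.375, -1.125, -0.875, -0.625.
f(-1.375) = -2.78125, f(-1.125) = -1.53125, f(-0.875) = -0.53125, f(-0.625) = 0.21875.
Sum = Δx · [f(-1.375) + f(-1.125) + f(-0.875) + f(-0.625)].
Sum = -1.15625.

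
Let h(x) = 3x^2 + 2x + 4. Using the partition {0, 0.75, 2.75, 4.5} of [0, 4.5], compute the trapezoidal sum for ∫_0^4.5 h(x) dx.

136.265625

Subinterval widths: 0.75, 2, 1.75.
h(0) = 4, h(0.75) = 7.1875, h(2.75) = 32.1875, h(4.5) = 73.75.
On each subinterval the trapezoid contributes (Δx_i/2)·[h(x_{i-1}) + h(x_i)].
Sum = 136.265625.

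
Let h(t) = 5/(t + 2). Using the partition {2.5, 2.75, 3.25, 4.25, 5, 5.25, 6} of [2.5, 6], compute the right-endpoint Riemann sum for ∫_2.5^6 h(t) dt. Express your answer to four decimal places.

Subinterval widths: 0.25, 0.5, 1, 0.75, 0.25, 0.75.
Right endpoints: 2.75, 3.25, 4.25, 5, 5.25, 6.
h(2.75) = 20/19, h(3.25) = 20/21, h(4.25) = 0.8, h(5) = 5/7, h(5.25) = 20/29, h(6) = 0.625.
Sum = Σ Δt_i · h(t_i).
Sum ≈ 2.7162.

2.7162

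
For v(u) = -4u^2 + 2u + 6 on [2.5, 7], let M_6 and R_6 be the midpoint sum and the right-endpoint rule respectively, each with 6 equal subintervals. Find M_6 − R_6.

M_6 = -365.90625.
R_6 = -429.1875.
M_6 − R_6 = 63.28125.

63.28125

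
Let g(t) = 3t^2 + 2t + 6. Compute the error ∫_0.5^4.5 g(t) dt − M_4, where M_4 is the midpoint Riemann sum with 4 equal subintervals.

Exact integral: ∫_0.5^4.5 g(t) dt = 135.
M_4 = 134.
Error = 135 − 134 = 1.

1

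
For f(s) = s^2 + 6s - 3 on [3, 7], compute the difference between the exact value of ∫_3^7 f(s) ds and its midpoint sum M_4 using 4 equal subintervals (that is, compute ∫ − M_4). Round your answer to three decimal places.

0.333

Exact integral: ∫_3^7 f(s) ds ≈ 213.33333.
M_4 = 213.
Error ≈ 213.33333 − 213 ≈ 0.333.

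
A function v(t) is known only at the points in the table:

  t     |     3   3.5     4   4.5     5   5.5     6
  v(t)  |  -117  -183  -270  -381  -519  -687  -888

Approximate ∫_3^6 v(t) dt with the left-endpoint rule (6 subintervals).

Δt = 0.5.
Sum = 0.5·[(-117) + (-183) + (-270) + (-381) + (-519) + (-687)] = -1078.5.

-1078.5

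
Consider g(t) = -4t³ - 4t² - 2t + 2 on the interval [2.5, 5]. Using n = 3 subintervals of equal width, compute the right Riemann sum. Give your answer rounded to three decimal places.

Δt = (5 − 2.5)/3 = 5/6.
Right endpoints: 10/3, 25/6, 5.
g(10/3) = -5326/27, g(25/6) = -19717/54, g(5) = -608.
Sum = Δt · [g(10/3) + g(25/6) + g(5)].
Sum ≈ -975.324.

-975.324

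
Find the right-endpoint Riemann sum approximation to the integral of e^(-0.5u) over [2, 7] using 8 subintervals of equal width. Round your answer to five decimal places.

0.57533

Δu = (7 − 2)/8 = 0.625.
Right endpoints: 2.625, 3.25, 3.875, 4.5, 5.125, 5.75, 6.375, 7.
f(2.625) ≈ 0.26915, f(3.25) ≈ 0.19691, f(3.875) ≈ 0.14406, f(4.5) ≈ 0.10540, f(5.125) ≈ 0.07711, f(5.75) ≈ 0.05642, f(6.375) ≈ 0.04127, f(7) ≈ 0.03020.
Sum = Δu · [f(2.625) + f(3.25) + f(3.875) + ...].
Sum ≈ 0.57533.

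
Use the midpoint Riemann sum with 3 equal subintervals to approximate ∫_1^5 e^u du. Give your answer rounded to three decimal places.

135.437

Δu = (5 − 1)/3 = 4/3.
Midpoints: 5/3, 3, 13/3.
f(5/3) ≈ 5.294, f(3) ≈ 20.086, f(13/3) ≈ 76.198.
Sum = Δu · [f(5/3) + f(3) + f(13/3)].
Sum ≈ 135.437.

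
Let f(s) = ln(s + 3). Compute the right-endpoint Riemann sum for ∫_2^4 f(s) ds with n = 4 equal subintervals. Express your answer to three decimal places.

Δs = (4 − 2)/4 = 0.5.
Right endpoints: 2.5, 3, 3.5, 4.
f(2.5) ≈ 1.705, f(3) ≈ 1.792, f(3.5) ≈ 1.872, f(4) ≈ 1.946.
Sum = Δs · [f(2.5) + f(3) + f(3.5) + f(4)].
Sum ≈ 3.657.

3.657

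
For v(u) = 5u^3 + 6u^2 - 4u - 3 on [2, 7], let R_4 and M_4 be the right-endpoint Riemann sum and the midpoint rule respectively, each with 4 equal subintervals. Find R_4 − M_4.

R_4 = 4845.078125.
M_4 = 3498.3984375.
R_4 − M_4 = 1346.6796875.

1346.6796875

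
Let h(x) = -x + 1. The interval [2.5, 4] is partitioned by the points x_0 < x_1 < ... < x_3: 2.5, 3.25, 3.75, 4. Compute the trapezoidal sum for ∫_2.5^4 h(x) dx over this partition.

Subinterval widths: 0.75, 0.5, 0.25.
h(2.5) = -1.5, h(3.25) = -2.25, h(3.75) = -2.75, h(4) = -3.
On each subinterval the trapezoid contributes (Δx_i/2)·[h(x_{i-1}) + h(x_i)].
Sum = -3.375.

-3.375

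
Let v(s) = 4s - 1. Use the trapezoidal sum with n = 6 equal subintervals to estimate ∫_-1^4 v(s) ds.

Δs = (4 − (-1))/6 = 5/6.
v(-1) = -5, v(-1/6) = -5/3, v(2/3) = 5/3, v(1.5) = 5, v(7/3) = 25/3, v(19/6) = 35/3, v(4) = 15.
T_6 = (Δs/2)·[v(s_0) + 2v(s_1) + ... + 2v(s_{5}) + v(s_6)].
Sum = 25.

25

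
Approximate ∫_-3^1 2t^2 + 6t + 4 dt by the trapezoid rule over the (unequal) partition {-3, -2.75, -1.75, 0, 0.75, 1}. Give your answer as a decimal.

Subinterval widths: 0.25, 1, 1.75, 0.75, 0.25.
f(-3) = 4, f(-2.75) = 2.625, f(-1.75) = -0.375, f(0) = 4, f(0.75) = 9.625, f(1) = 12.
On each subinterval the trapezoid contributes (Δt_i/2)·[f(t_{i-1}) + f(t_i)].
Sum = 12.9375.

12.9375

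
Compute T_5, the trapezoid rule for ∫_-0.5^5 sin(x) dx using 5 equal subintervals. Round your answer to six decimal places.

0.532790

Δx = (5 − (-0.5))/5 = 1.1.
f(-0.5) ≈ -0.479426, f(0.6) ≈ 0.564642, f(1.7) ≈ 0.991665, f(2.8) ≈ 0.334988, f(3.9) ≈ -0.687766, f(5) ≈ -0.958924.
T_5 = (Δx/2)·[f(x_0) + 2f(x_1) + ... + 2f(x_{4}) + f(x_5)].
Sum ≈ 0.532790.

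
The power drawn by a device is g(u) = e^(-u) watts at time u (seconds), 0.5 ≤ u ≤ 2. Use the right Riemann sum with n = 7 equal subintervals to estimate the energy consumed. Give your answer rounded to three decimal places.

Δu = (2 − 0.5)/7 = 3/14.
Right endpoints: 5/7, 13/14, 8/7, 19/14, 11/7, 25/14, 2.
g(5/7) ≈ 0.490, g(13/14) ≈ 0.395, g(8/7) ≈ 0.319, g(19/14) ≈ 0.257, g(11/7) ≈ 0.208, g(25/14) ≈ 0.168, g(2) ≈ 0.135.
Sum = Δu · [g(5/7) + g(13/14) + g(8/7) + ...].
Sum ≈ 0.423.

0.423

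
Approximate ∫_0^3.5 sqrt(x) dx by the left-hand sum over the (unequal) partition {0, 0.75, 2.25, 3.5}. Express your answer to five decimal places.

3.17404

Subinterval widths: 0.75, 1.5, 1.25.
Left endpoints: 0, 0.75, 2.25.
f(0) ≈ 0.00000, f(0.75) ≈ 0.86603, f(2.25) ≈ 1.50000.
Sum = Σ Δx_i · f(x_i).
Sum ≈ 3.17404.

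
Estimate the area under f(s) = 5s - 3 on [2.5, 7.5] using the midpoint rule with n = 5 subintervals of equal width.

Δs = (7.5 − 2.5)/5 = 1.
Midpoints: 3, 4, 5, 6, 7.
f(3) = 12, f(4) = 17, f(5) = 22, f(6) = 27, f(7) = 32.
Sum = Δs · [f(3) + f(4) + f(5) + f(6) + f(7)].
Sum = 110.

110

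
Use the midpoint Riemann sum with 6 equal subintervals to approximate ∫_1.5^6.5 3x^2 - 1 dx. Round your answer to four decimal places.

265.3819

Δx = (6.5 − 1.5)/6 = 5/6.
Midpoints: 23/12, 2.75, 43/12, 53/12, 5.25, 73/12.
f(23/12) = 481/48, f(2.75) = 21.6875, f(43/12) = 1801/48, f(53/12) = 2761/48, f(5.25) = 81.6875, f(73/12) = 5281/48.
Sum = Δx · [f(23/12) + f(2.75) + f(43/12) + ...].
Sum ≈ 265.3819.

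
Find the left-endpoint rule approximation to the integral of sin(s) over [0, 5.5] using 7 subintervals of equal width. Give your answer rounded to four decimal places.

Δs = (5.5 − 0)/7 = 11/14.
Left endpoints: 0, 11/14, 11/7, 33/14, 22/7, 55/14, 33/7.
f(0) ≈ 0.0000, f(11/14) ≈ 0.7073, f(11/7) ≈ 1.0000, f(33/14) ≈ 0.7064, f(22/7) ≈ -0.0013, f(55/14) ≈ -0.7082, f(33/7) ≈ -1.0000.
Sum = Δs · [f(0) + f(11/14) + f(11/7) + ...].
Sum ≈ 0.5534.

0.5534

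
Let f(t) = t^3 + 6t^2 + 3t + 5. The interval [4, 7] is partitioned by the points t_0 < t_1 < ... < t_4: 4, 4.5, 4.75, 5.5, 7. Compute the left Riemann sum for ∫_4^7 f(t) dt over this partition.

Subinterval widths: 0.5, 0.25, 0.75, 1.5.
Left endpoints: 4, 4.5, 4.75, 5.5.
f(4) = 177, f(4.5) = 231.125, f(4.75) = 261.796875, f(5.5) = 369.375.
Sum = Σ Δt_i · f(t_i).
Sum = 896.69140625.

896.69140625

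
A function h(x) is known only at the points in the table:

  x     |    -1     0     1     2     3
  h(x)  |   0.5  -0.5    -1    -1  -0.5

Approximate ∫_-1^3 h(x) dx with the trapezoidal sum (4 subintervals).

Δx = 1.
T_4 = (1/2)·[0.5 + 2·(-0.5) + 2·(-1) + 2·(-1) + (-0.5)] = -2.5.

-2.5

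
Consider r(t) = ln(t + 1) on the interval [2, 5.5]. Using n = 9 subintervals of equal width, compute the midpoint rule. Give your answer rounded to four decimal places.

5.3720

Δt = (5.5 − 2)/9 = 7/18.
Midpoints: 79/36, 31/12, 107/36, 121/36, 3.75, 149/36, 163/36, 59/12, 191/36.
r(79/36) ≈ 1.1614, r(31/12) ≈ 1.2763, r(107/36) ≈ 1.3793, r(121/36) ≈ 1.4727, r(3.75) ≈ 1.5581, r(149/36) ≈ 1.6368, r(163/36) ≈ 1.7098, r(59/12) ≈ 1.7778, r(191/36) ≈ 1.8414.
Sum = Δt · [r(79/36) + r(31/12) + r(107/36) + ...].
Sum ≈ 5.3720.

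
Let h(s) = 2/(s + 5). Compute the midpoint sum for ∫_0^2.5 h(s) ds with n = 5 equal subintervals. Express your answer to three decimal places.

Δs = (2.5 − 0)/5 = 0.5.
Midpoints: 0.25, 0.75, 1.25, 1.75, 2.25.
h(0.25) = 8/21, h(0.75) = 8/23, h(1.25) = 0.32, h(1.75) = 8/27, h(2.25) = 8/29.
Sum = Δs · [h(0.25) + h(0.75) + h(1.25) + h(1.75) + h(2.25)].
Sum ≈ 0.810.

0.810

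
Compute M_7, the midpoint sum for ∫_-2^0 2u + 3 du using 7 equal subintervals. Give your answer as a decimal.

Δu = (0 − (-2))/7 = 2/7.
Midpoints: -13/7, -11/7, -9/7, -1, -5/7, -3/7, -1/7.
f(-13/7) = -5/7, f(-11/7) = -1/7, f(-9/7) = 3/7, f(-1) = 1, f(-5/7) = 11/7, f(-3/7) = 15/7, f(-1/7) = 19/7.
Sum = Δu · [f(-13/7) + f(-11/7) + f(-9/7) + ...].
Sum = 2.

2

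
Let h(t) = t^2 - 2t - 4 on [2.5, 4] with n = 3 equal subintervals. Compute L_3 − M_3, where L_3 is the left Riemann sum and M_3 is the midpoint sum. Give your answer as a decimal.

-1.59375

L_3 = -1.25.
M_3 = 0.34375.
L_3 − M_3 = -1.59375.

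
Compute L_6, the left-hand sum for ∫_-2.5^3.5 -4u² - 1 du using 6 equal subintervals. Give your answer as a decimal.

-76

Δu = (3.5 − (-2.5))/6 = 1.
Left endpoints: -2.5, -1.5, -0.5, 0.5, 1.5, 2.5.
f(-2.5) = -26, f(-1.5) = -10, f(-0.5) = -2, f(0.5) = -2, f(1.5) = -10, f(2.5) = -26.
Sum = Δu · [f(-2.5) + f(-1.5) + f(-0.5) + ...].
Sum = -76.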